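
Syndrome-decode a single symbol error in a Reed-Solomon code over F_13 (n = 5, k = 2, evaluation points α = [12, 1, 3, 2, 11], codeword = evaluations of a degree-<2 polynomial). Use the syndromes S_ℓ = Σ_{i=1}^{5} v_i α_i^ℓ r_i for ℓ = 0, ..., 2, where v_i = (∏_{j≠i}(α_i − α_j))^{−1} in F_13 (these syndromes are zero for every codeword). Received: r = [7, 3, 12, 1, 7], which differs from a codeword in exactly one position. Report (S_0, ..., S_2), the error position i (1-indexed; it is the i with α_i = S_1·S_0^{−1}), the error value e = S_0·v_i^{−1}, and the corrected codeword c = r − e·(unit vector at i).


S = (3, 7, 12), error at position 5, error magnitude e = 11, c = [7, 3, 12, 1, 9].

Step 1: column multipliers v_i = (∏_{j≠i}(α_i − α_j))^{−1} mod 13.
  i = 1 (α = 12): (12−1)(12−3)(12−2)(12−11) = 11·9·10·1 = 990 ≡ 2, so v_1 = 2^{−1} = 7 (mod 13).
  i = 2 (α = 1): (1−12)(1−3)(1−2)(1−11) = (−11)·(−2)·(−1)·(−10) = 220 ≡ 12, so v_2 = 12^{−1} = 12 (mod 13).
  i = 3 (α = 3): (3−12)(3−1)(3−2)(3−11) = (−9)·2·1·(−8) = 144 ≡ 1, so v_3 = 1^{−1} = 1 (mod 13).
  i = 4 (α = 2): (2−12)(2−1)(2−3)(2−11) = (−10)·1·(−1)·(−9) = −90 ≡ 1, so v_4 = 1^{−1} = 1 (mod 13).
  i = 5 (α = 11): (11−12)(11−1)(11−3)(11−2) = (−1)·10·8·9 = −720 ≡ 8, so v_5 = 8^{−1} = 5 (mod 13).
  v = [7, 12, 1, 1, 5].
Step 2: syndromes of r = [7, 3, 12, 1, 7] (all sums mod 13).
  S_0 = Σ v_i r_i = 7·7 + 12·3 + 1·12 + 1·1 + 5·7 = 133 ≡ 3.
  S_1 = Σ v_i α_i r_i = 7·12·7 + 12·1·3 + 1·3·12 + 1·2·1 + 5·11·7 = 1047 ≡ 7.
  α_i^2 mod 13 = [1, 1, 9, 4, 4].
  S_2 = Σ v_i α_i^2 r_i = 7·1·7 + 12·1·3 + 1·9·12 + 1·4·1 + 5·4·7 = 337 ≡ 12.
  S = (3, 7, 12) ≠ 0, so r is not a codeword (an error is present).
Step 3: locate the error. For a single error e at position i, S_ℓ = v_i·e·α_i^ℓ, so α_err = S_1/S_0.
  S_0^{−1} = 3^{−1} = 9 (mod 13), so α_err = 7·9 = 63 ≡ 11 = α_5. Error position i = 5.
  Consistency check: S_2/S_1 = 12·2 = 24 ≡ 11 = α_err ✓ (single-error assumption holds).
Step 4: error magnitude e = S_0/v_5 = S_0·∏_{j≠5}(α_5 − α_j) = 3·8 = 24 ≡ 11 (mod 13).
Step 5: correct position 5: c_5 = r_5 − e = 7 − 11 ≡ 9 (mod 13). Hence c = [7, 3, 12, 1, 9].
  Check: interpolating c through the α_i gives m(x) = 5 + 11·x (degree < 2) with m(α_i) = c_i for every i, so c is indeed a codeword.


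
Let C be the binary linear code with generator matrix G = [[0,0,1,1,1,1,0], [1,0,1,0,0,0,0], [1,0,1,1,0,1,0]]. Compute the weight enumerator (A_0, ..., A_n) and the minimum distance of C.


Weight distribution: A_0 = 1, A_2 = 4, A_4 = 3. Minimum distance d = 2.

Enumerate all 2^3 = 8 messages m ∈ F_2^3.
For each, compute codeword c = mG in F_2^7, then tally its weight.
  m = 000 → c = 0000000, weight = 0.
  m = 100 → c = 0011110, weight = 4.
  m = 010 → c = 1010000, weight = 2.
  m = 110 → c = 1001110, weight = 4.
  m = 001 → c = 1011010, weight = 4.
  m = 101 → c = 1000100, weight = 2.
  m = 011 → c = 0001010, weight = 2.
  m = 111 → c = 0010100, weight = 2.
Tally weights:
  weight 0: 1 codewords.
  weight 2: 4 codewords.
  weight 4: 3 codewords.
Minimum distance d = smallest w > 0 with A_w > 0 = 2.
Sanity: Σ A_w = 8 = 2^3 = 8 ✓.


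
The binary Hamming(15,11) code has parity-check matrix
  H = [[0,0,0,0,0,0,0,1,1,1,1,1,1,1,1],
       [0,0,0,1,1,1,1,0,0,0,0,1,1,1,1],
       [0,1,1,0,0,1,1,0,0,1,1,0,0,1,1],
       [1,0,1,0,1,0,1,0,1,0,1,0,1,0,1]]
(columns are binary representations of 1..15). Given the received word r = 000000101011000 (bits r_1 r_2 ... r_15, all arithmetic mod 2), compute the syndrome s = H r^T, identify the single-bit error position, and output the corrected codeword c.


s = (1, 0, 0, 1)^T, error position = 9, corrected codeword c = 000000100011000

Compute s = H r^T mod 2 one row at a time:
  s_1 = 0 + 1 + 0 + 1 + 1 + 0 + 0 + 0 = 3 ≡ 1 (mod 2).
  s_2 = 0 + 0 + 0 + 1 + 1 + 0 + 0 + 0 = 2 ≡ 0 (mod 2).
  s_3 = 0 + 0 + 0 + 1 + 0 + 1 + 0 + 0 = 2 ≡ 0 (mod 2).
  s_4 = 0 + 0 + 0 + 1 + 1 + 1 + 0 + 0 = 3 ≡ 1 (mod 2).
s = (1, 0, 0, 1)^T — this equals column 9 of H (binary 1001), so error is at position 9.
Correct: flip bit 9 of r = 000000101011000 to get c = 000000100011000.


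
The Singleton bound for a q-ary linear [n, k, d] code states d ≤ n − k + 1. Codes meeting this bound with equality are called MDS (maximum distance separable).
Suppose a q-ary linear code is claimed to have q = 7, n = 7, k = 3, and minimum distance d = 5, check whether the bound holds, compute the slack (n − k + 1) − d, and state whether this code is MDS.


Singleton RHS = n − k + 1 = 5, slack = 0, bound satisfied, MDS.

Singleton bound: d ≤ n − k + 1.
Here n = 7, k = 3, so n − k + 1 = 5.
Given d = 5, check d ≤ 5: YES.
Slack = (n − k + 1) − d = 0.
The code is MDS (slack = 0).
Description: the claimed parameters are [7, 3, 5]_7; such a code would be MDS (meets Singleton bound).


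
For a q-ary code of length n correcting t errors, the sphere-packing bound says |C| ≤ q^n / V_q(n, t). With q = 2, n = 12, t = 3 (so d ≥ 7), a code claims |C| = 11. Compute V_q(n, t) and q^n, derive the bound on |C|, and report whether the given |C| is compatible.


V_q(n, t) = 299, q^n = 4096, Hamming bound = 13, |C| = 11 ≤ bound (satisfied).

Step 1: Compute V_q(n, t) = Σ_{j=0}^3 C(n, j) (q−1)^j.
  j = 0: C(12,0)·(1)^0 = 1·1 = 1.
  j = 1: C(12,1)·(1)^1 = 12·1 = 12.
  j = 2: C(12,2)·(1)^2 = 66·1 = 66.
  j = 3: C(12,3)·(1)^3 = 220·1 = 220.
  V_q(n, t) = 1 + 12 + 66 + 220 = 299.
Step 2: q^n = 2^12 = 4096.
Step 3: Hamming bound ⌊q^n / V_q(n,t)⌋ = ⌊4096/299⌋ = 13.
Step 4: Compare |C| = 11 to 13: satisfied.
The claimed |C| lies below the Hamming bound.


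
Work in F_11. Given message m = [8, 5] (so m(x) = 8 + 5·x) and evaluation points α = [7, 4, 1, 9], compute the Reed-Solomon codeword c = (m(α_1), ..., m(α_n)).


c = [10, 6, 2, 9]

Message polynomial: m(x) = 8 + 5·x (mod 11).
For each evaluation point α_i, compute m(α_i) mod 11:
  α_1 = 7: Horner steps 5 → 10, so m(7) = 10.
  α_2 = 4: Horner steps 5 → 6, so m(4) = 6.
  α_3 = 1: Horner steps 5 → 2, so m(1) = 2.
  α_4 = 9: Horner steps 5 → 9, so m(9) = 9.
Codeword c = [10, 6, 2, 9] ∈ F_11^4.


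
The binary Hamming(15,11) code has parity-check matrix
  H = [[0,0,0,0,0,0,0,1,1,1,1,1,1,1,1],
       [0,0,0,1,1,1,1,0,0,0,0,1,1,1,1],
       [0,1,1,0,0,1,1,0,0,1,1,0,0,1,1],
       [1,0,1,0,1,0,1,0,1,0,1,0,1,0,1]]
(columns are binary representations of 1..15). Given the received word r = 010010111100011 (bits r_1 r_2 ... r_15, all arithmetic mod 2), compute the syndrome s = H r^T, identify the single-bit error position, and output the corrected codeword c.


s = (1, 0, 1, 0)^T, error position = 10, corrected codeword c = 010010111000011

Compute s = H r^T mod 2 one row at a time:
  s_1 = 1 + 1 + 1 + 0 + 0 + 0 + 1 + 1 = 5 ≡ 1 (mod 2).
  s_2 = 0 + 1 + 0 + 1 + 0 + 0 + 1 + 1 = 4 ≡ 0 (mod 2).
  s_3 = 1 + 0 + 0 + 1 + 1 + 0 + 1 + 1 = 5 ≡ 1 (mod 2).
  s_4 = 0 + 0 + 1 + 1 + 1 + 0 + 0 + 1 = 4 ≡ 0 (mod 2).
s = (1, 0, 1, 0)^T — this equals column 10 of H (binary 1010), so error is at position 10.
Correct: flip bit 10 of r = 010010111100011 to get c = 010010111000011.


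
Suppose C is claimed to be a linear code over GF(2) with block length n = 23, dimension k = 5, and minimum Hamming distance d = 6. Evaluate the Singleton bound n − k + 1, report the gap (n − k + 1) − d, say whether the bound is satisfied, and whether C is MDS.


Singleton RHS = n − k + 1 = 19, slack = 13, bound satisfied, not MDS.

Singleton bound: d ≤ n − k + 1.
Here n = 23, k = 5, so n − k + 1 = 19.
Given d = 6, check d ≤ 19: YES.
Slack = (n − k + 1) − d = 13.
The code is NOT MDS (slack = 13 > 0).
Description: the claimed parameters are [23, 5, 6]_2; such a code would be non-MDS.


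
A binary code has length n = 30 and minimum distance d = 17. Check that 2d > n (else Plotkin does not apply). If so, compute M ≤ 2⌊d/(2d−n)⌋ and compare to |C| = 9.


Plotkin bound M ≤ 8; given |C| = 9 > bound (violated).

Check applicability: 2d = 34, n = 30.
2d − n = 4 > 0, so Plotkin applies.
Compute d/(2d−n) = 17/4 ≈ 4.2500.
⌊d/(2d−n)⌋ = 4.
Plotkin bound: M ≤ 2·4 = 8.
Given |C| = 9, check: VIOLATED.
This |C| is above the Plotkin bound, so no binary code with n = 30, d = 17 and 9 codewords exists.


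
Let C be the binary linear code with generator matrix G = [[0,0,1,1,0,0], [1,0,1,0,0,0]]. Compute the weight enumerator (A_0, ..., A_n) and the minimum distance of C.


Weight distribution: A_0 = 1, A_2 = 3. Minimum distance d = 2.

Enumerate all 2^2 = 4 messages m ∈ F_2^2.
For each, compute codeword c = mG in F_2^6, then tally its weight.
  m = 00 → c = 000000, weight = 0.
  m = 10 → c = 001100, weight = 2.
  m = 01 → c = 101000, weight = 2.
  m = 11 → c = 100100, weight = 2.
Tally weights:
  weight 0: 1 codewords.
  weight 2: 3 codewords.
Minimum distance d = smallest w > 0 with A_w > 0 = 2.
Sanity: Σ A_w = 4 = 2^2 = 4 ✓.


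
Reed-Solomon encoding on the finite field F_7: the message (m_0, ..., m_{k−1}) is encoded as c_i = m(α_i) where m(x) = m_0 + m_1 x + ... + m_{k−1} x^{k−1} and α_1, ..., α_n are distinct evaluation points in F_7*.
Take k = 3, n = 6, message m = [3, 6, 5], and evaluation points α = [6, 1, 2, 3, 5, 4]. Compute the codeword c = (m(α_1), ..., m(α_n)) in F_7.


c = [2, 0, 0, 3, 4, 2]

Message polynomial: m(x) = 3 + 6·x + 5·x^2 (mod 7).
For each evaluation point α_i, compute m(α_i) mod 7:
  α_1 = 6: Horner steps 5 → 1 → 2, so m(6) = 2.
  α_2 = 1: Horner steps 5 → 4 → 0, so m(1) = 0.
  α_3 = 2: Horner steps 5 → 2 → 0, so m(2) = 0.
  α_4 = 3: Horner steps 5 → 0 → 3, so m(3) = 3.
  α_5 = 5: Horner steps 5 → 3 → 4, so m(5) = 4.
  α_6 = 4: Horner steps 5 → 5 → 2, so m(4) = 2.
Codeword c = [2, 0, 0, 3, 4, 2] ∈ F_7^6.


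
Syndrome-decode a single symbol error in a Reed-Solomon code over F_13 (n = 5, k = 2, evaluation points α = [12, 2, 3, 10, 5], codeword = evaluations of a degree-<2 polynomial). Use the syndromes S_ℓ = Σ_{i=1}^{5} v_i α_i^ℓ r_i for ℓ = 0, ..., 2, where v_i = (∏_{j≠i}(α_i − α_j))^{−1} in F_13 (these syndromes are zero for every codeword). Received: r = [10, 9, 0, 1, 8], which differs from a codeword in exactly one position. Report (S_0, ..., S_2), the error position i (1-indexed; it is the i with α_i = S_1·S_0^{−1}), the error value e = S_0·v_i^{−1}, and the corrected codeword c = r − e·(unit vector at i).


S = (1, 10, 9), error at position 4, error magnitude e = 12, c = [10, 9, 0, 2, 8].

Step 1: column multipliers v_i = (∏_{j≠i}(α_i − α_j))^{−1} mod 13.
  i = 1 (α = 12): (12−2)(12−3)(12−10)(12−5) = 10·9·2·7 = 1260 ≡ 12, so v_1 = 12^{−1} = 12 (mod 13).
  i = 2 (α = 2): (2−12)(2−3)(2−10)(2−5) = (−10)·(−1)·(−8)·(−3) = 240 ≡ 6, so v_2 = 6^{−1} = 11 (mod 13).
  i = 3 (α = 3): (3−12)(3−2)(3−10)(3−5) = (−9)·1·(−7)·(−2) = −126 ≡ 4, so v_3 = 4^{−1} = 10 (mod 13).
  i = 4 (α = 10): (10−12)(10−2)(10−3)(10−5) = (−2)·8·7·5 = −560 ≡ 12, so v_4 = 12^{−1} = 12 (mod 13).
  i = 5 (α = 5): (5−12)(5−2)(5−3)(5−10) = (−7)·3·2·(−5) = 210 ≡ 2, so v_5 = 2^{−1} = 7 (mod 13).
  v = [12, 11, 10, 12, 7].
Step 2: syndromes of r = [10, 9, 0, 1, 8] (all sums mod 13).
  S_0 = Σ v_i r_i = 12·10 + 11·9 + 10·0 + 12·1 + 7·8 = 287 ≡ 1.
  S_1 = Σ v_i α_i r_i = 12·12·10 + 11·2·9 + 10·3·0 + 12·10·1 + 7·5·8 = 2038 ≡ 10.
  α_i^2 mod 13 = [1, 4, 9, 9, 12].
  S_2 = Σ v_i α_i^2 r_i = 12·1·10 + 11·4·9 + 10·9·0 + 12·9·1 + 7·12·8 = 1296 ≡ 9.
  S = (1, 10, 9) ≠ 0, so r is not a codeword (an error is present).
Step 3: locate the error. For a single error e at position i, S_ℓ = v_i·e·α_i^ℓ, so α_err = S_1/S_0.
  S_0^{−1} = 1^{−1} = 1 (mod 13), so α_err = 10·1 = 10 ≡ 10 = α_4. Error position i = 4.
  Consistency check: S_2/S_1 = 9·4 = 36 ≡ 10 = α_err ✓ (single-error assumption holds).
Step 4: error magnitude e = S_0/v_4 = S_0·∏_{j≠4}(α_4 − α_j) = 1·12 = 12 ≡ 12 (mod 13).
Step 5: correct position 4: c_4 = r_4 − e = 1 − 12 ≡ 2 (mod 13). Hence c = [10, 9, 0, 2, 8].
  Check: interpolating c through the α_i gives m(x) = 1 + 4·x (degree < 2) with m(α_i) = c_i for every i, so c is indeed a codeword.


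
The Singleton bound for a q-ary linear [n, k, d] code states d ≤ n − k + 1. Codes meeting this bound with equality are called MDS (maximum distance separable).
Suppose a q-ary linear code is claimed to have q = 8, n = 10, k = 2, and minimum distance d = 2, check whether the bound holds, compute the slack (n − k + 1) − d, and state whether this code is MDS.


Singleton RHS = n − k + 1 = 9, slack = 7, bound satisfied, not MDS.

Singleton bound: d ≤ n − k + 1.
Here n = 10, k = 2, so n − k + 1 = 9.
Given d = 2, check d ≤ 9: YES.
Slack = (n − k + 1) − d = 7.
The code is NOT MDS (slack = 7 > 0).
Description: the claimed parameters are [10, 2, 2]_8; such a code would be non-MDS.


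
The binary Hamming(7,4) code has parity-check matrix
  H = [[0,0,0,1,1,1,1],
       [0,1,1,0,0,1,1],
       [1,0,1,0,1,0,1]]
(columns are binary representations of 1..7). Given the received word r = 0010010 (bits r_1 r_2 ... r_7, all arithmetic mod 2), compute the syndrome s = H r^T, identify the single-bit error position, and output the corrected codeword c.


s = (1, 0, 1)^T, error position = 5, corrected codeword c = 0010110

Compute s = H r^T mod 2 one row at a time:
  s_1 = 0 + 0 + 1 + 0 = 1 ≡ 1 (mod 2).
  s_2 = 0 + 1 + 1 + 0 = 2 ≡ 0 (mod 2).
  s_3 = 0 + 1 + 0 + 0 = 1 ≡ 1 (mod 2).
s = (1, 0, 1)^T — this equals column 5 of H (binary 101), so error is at position 5.
Correct: flip bit 5 of r = 0010010 to get c = 0010110.


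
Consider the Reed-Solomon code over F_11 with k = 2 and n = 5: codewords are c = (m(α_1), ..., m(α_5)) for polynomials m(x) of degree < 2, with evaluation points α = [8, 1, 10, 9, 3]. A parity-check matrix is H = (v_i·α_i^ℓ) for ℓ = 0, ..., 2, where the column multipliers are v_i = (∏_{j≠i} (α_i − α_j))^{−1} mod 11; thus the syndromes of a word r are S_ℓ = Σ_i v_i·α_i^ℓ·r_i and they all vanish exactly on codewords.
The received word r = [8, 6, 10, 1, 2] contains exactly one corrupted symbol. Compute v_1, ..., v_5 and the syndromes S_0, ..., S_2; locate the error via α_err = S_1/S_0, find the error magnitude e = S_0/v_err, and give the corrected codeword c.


S = (4, 10, 3), error at position 1, error magnitude e = 5, c = [3, 6, 10, 1, 2].

Step 1: column multipliers v_i = (∏_{j≠i}(α_i − α_j))^{−1} mod 11.
  i = 1 (α = 8): (8−1)(8−10)(8−9)(8−3) = 7·(−2)·(−1)·5 = 70 ≡ 4, so v_1 = 4^{−1} = 3 (mod 11).
  i = 2 (α = 1): (1−8)(1−10)(1−9)(1−3) = (−7)·(−9)·(−8)·(−2) = 1008 ≡ 7, so v_2 = 7^{−1} = 8 (mod 11).
  i = 3 (α = 10): (10−8)(10−1)(10−9)(10−3) = 2·9·1·7 = 126 ≡ 5, so v_3 = 5^{−1} = 9 (mod 11).
  i = 4 (α = 9): (9−8)(9−1)(9−10)(9−3) = 1·8·(−1)·6 = −48 ≡ 7, so v_4 = 7^{−1} = 8 (mod 11).
  i = 5 (α = 3): (3−8)(3−1)(3−10)(3−9) = (−5)·2·(−7)·(−6) = −420 ≡ 9, so v_5 = 9^{−1} = 5 (mod 11).
  v = [3, 8, 9, 8, 5].
Step 2: syndromes of r = [8, 6, 10, 1, 2] (all sums mod 11).
  S_0 = Σ v_i r_i = 3·8 + 8·6 + 9·10 + 8·1 + 5·2 = 180 ≡ 4.
  S_1 = Σ v_i α_i r_i = 3·8·8 + 8·1·6 + 9·10·10 + 8·9·1 + 5·3·2 = 1242 ≡ 10.
  α_i^2 mod 11 = [9, 1, 1, 4, 9].
  S_2 = Σ v_i α_i^2 r_i = 3·9·8 + 8·1·6 + 9·1·10 + 8·4·1 + 5·9·2 = 476 ≡ 3.
  S = (4, 10, 3) ≠ 0, so r is not a codeword (an error is present).
Step 3: locate the error. For a single error e at position i, S_ℓ = v_i·e·α_i^ℓ, so α_err = S_1/S_0.
  S_0^{−1} = 4^{−1} = 3 (mod 11), so α_err = 10·3 = 30 ≡ 8 = α_1. Error position i = 1.
  Consistency check: S_2/S_1 = 3·10 = 30 ≡ 8 = α_err ✓ (single-error assumption holds).
Step 4: error magnitude e = S_0/v_1 = S_0·∏_{j≠1}(α_1 − α_j) = 4·4 = 16 ≡ 5 (mod 11).
Step 5: correct position 1: c_1 = r_1 − e = 8 − 5 ≡ 3 (mod 11). Hence c = [3, 6, 10, 1, 2].
  Check: interpolating c through the α_i gives m(x) = 8 + 9·x (degree < 2) with m(α_i) = c_i for every i, so c is indeed a codeword.


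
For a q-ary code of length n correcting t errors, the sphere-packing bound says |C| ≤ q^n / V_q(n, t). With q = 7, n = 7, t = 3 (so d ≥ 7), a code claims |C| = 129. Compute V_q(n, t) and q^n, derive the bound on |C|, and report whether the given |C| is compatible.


V_q(n, t) = 8359, q^n = 823543, Hamming bound = 98, |C| = 129 > bound (violated).

Step 1: Compute V_q(n, t) = Σ_{j=0}^3 C(n, j) (q−1)^j.
  j = 0: C(7,0)·(6)^0 = 1·1 = 1.
  j = 1: C(7,1)·(6)^1 = 7·6 = 42.
  j = 2: C(7,2)·(6)^2 = 21·36 = 756.
  j = 3: C(7,3)·(6)^3 = 35·216 = 7560.
  V_q(n, t) = 1 + 42 + 756 + 7560 = 8359.
Step 2: q^n = 7^7 = 823543.
Step 3: Hamming bound ⌊q^n / V_q(n,t)⌋ = ⌊823543/8359⌋ = 98.
Step 4: Compare |C| = 129 to 98: violated.
The claimed |C| lies above the Hamming bound, so no 7-ary code of length 7 with d ≥ 7 can have 129 codewords.


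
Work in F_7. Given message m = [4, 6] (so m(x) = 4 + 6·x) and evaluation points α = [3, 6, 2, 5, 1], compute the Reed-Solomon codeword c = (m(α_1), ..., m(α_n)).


c = [1, 5, 2, 6, 3]

Message polynomial: m(x) = 4 + 6·x (mod 7).
For each evaluation point α_i, compute m(α_i) mod 7:
  α_1 = 3: Horner steps 6 → 1, so m(3) = 1.
  α_2 = 6: Horner steps 6 → 5, so m(6) = 5.
  α_3 = 2: Horner steps 6 → 2, so m(2) = 2.
  α_4 = 5: Horner steps 6 → 6, so m(5) = 6.
  α_5 = 1: Horner steps 6 → 3, so m(1) = 3.
Codeword c = [1, 5, 2, 6, 3] ∈ F_7^5.


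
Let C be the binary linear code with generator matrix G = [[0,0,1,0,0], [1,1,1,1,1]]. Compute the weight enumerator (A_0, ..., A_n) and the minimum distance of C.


Weight distribution: A_0 = 1, A_1 = 1, A_4 = 1, A_5 = 1. Minimum distance d = 1.

Enumerate all 2^2 = 4 messages m ∈ F_2^2.
For each, compute codeword c = mG in F_2^5, then tally its weight.
  m = 00 → c = 00000, weight = 0.
  m = 10 → c = 00100, weight = 1.
  m = 01 → c = 11111, weight = 5.
  m = 11 → c = 11011, weight = 4.
Tally weights:
  weight 0: 1 codewords.
  weight 1: 1 codewords.
  weight 4: 1 codewords.
  weight 5: 1 codewords.
Minimum distance d = smallest w > 0 with A_w > 0 = 1.
Sanity: Σ A_w = 4 = 2^2 = 4 ✓.


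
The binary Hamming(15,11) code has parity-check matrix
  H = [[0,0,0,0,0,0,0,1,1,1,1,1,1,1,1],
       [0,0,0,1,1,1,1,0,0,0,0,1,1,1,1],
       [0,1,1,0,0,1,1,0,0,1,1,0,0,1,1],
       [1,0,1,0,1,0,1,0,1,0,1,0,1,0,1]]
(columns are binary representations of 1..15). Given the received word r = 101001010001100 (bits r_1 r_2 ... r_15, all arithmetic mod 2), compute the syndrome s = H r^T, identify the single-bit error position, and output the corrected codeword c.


s = (1, 1, 0, 1)^T, error position = 13, corrected codeword c = 101001010001000

Compute s = H r^T mod 2 one row at a time:
  s_1 = 1 + 0 + 0 + 0 + 1 + 1 + 0 + 0 = 3 ≡ 1 (mod 2).
  s_2 = 0 + 0 + 1 + 0 + 1 + 1 + 0 + 0 = 3 ≡ 1 (mod 2).
  s_3 = 0 + 1 + 1 + 0 + 0 + 0 + 0 + 0 = 2 ≡ 0 (mod 2).
  s_4 = 1 + 1 + 0 + 0 + 0 + 0 + 1 + 0 = 3 ≡ 1 (mod 2).
s = (1, 1, 0, 1)^T — this equals column 13 of H (binary 1101), so error is at position 13.
Correct: flip bit 13 of r = 101001010001100 to get c = 101001010001000.


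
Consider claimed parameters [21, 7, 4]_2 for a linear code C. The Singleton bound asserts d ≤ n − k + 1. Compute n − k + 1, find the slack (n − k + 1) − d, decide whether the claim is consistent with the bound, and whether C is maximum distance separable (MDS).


Singleton RHS = n − k + 1 = 15, slack = 11, bound satisfied, not MDS.

Singleton bound: d ≤ n − k + 1.
Here n = 21, k = 7, so n − k + 1 = 15.
Given d = 4, check d ≤ 15: YES.
Slack = (n − k + 1) − d = 11.
The code is NOT MDS (slack = 11 > 0).
Description: the claimed parameters are [21, 7, 4]_2; such a code would be non-MDS.


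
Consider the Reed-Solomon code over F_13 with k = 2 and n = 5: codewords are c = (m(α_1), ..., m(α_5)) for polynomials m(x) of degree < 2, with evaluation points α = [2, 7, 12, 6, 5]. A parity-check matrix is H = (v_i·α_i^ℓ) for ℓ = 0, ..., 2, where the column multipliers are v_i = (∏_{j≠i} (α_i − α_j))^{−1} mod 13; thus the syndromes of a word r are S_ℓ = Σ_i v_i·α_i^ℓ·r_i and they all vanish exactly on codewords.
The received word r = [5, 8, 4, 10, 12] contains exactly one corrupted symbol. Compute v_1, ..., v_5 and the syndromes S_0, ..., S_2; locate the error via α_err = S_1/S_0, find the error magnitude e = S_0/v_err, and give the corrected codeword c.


S = (12, 1, 12), error at position 3, error magnitude e = 6, c = [5, 8, 11, 10, 12].

Step 1: column multipliers v_i = (∏_{j≠i}(α_i − α_j))^{−1} mod 13.
  i = 1 (α = 2): (2−7)(2−12)(2−6)(2−5) = (−5)·(−10)·(−4)·(−3) = 600 ≡ 2, so v_1 = 2^{−1} = 7 (mod 13).
  i = 2 (α = 7): (7−2)(7−12)(7−6)(7−5) = 5·(−5)·1·2 = −50 ≡ 2, so v_2 = 2^{−1} = 7 (mod 13).
  i = 3 (α = 12): (12−2)(12−7)(12−6)(12−5) = 10·5·6·7 = 2100 ≡ 7, so v_3 = 7^{−1} = 2 (mod 13).
  i = 4 (α = 6): (6−2)(6−7)(6−12)(6−5) = 4·(−1)·(−6)·1 = 24 ≡ 11, so v_4 = 11^{−1} = 6 (mod 13).
  i = 5 (α = 5): (5−2)(5−7)(5−12)(5−6) = 3·(−2)·(−7)·(−1) = −42 ≡ 10, so v_5 = 10^{−1} = 4 (mod 13).
  v = [7, 7, 2, 6, 4].
Step 2: syndromes of r = [5, 8, 4, 10, 12] (all sums mod 13).
  S_0 = Σ v_i r_i = 7·5 + 7·8 + 2·4 + 6·10 + 4·12 = 207 ≡ 12.
  S_1 = Σ v_i α_i r_i = 7·2·5 + 7·7·8 + 2·12·4 + 6·6·10 + 4·5·12 = 1158 ≡ 1.
  α_i^2 mod 13 = [4, 10, 1, 10, 12].
  S_2 = Σ v_i α_i^2 r_i = 7·4·5 + 7·10·8 + 2·1·4 + 6·10·10 + 4·12·12 = 1884 ≡ 12.
  S = (12, 1, 12) ≠ 0, so r is not a codeword (an error is present).
Step 3: locate the error. For a single error e at position i, S_ℓ = v_i·e·α_i^ℓ, so α_err = S_1/S_0.
  S_0^{−1} = 12^{−1} = 12 (mod 13), so α_err = 1·12 = 12 ≡ 12 = α_3. Error position i = 3.
  Consistency check: S_2/S_1 = 12·1 = 12 ≡ 12 = α_err ✓ (single-error assumption holds).
Step 4: error magnitude e = S_0/v_3 = S_0·∏_{j≠3}(α_3 − α_j) = 12·7 = 84 ≡ 6 (mod 13).
Step 5: correct position 3: c_3 = r_3 − e = 4 − 6 ≡ 11 (mod 13). Hence c = [5, 8, 11, 10, 12].
  Check: interpolating c through the α_i gives m(x) = 9 + 11·x (degree < 2) with m(α_i) = c_i for every i, so c is indeed a codeword.


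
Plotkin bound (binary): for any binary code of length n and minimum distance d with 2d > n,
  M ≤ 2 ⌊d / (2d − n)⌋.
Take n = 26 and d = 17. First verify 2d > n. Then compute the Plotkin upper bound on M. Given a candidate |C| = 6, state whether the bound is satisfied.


Plotkin bound M ≤ 4; given |C| = 6 > bound (violated).

Check applicability: 2d = 34, n = 26.
2d − n = 8 > 0, so Plotkin applies.
Compute d/(2d−n) = 17/8 ≈ 2.1250.
⌊d/(2d−n)⌋ = 2.
Plotkin bound: M ≤ 2·2 = 4.
Given |C| = 6, check: VIOLATED.
This |C| is above the Plotkin bound, so no binary code with n = 26, d = 17 and 6 codewords exists.


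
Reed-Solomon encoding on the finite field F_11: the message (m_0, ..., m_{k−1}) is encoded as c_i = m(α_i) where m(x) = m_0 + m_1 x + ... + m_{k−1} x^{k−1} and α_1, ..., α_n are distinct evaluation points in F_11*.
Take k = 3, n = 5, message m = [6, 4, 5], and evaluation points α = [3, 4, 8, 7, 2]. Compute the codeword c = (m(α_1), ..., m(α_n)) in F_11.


c = [8, 3, 6, 4, 1]

Message polynomial: m(x) = 6 + 4·x + 5·x^2 (mod 11).
For each evaluation point α_i, compute m(α_i) mod 11:
  α_1 = 3: Horner steps 5 → 8 → 8, so m(3) = 8.
  α_2 = 4: Horner steps 5 → 2 → 3, so m(4) = 3.
  α_3 = 8: Horner steps 5 → 0 → 6, so m(8) = 6.
  α_4 = 7: Horner steps 5 → 6 → 4, so m(7) = 4.
  α_5 = 2: Horner steps 5 → 3 → 1, so m(2) = 1.
Codeword c = [8, 3, 6, 4, 1] ∈ F_11^5.


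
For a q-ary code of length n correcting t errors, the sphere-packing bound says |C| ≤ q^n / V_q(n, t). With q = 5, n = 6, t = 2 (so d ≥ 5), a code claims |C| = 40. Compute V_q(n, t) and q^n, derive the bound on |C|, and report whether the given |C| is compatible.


V_q(n, t) = 265, q^n = 15625, Hamming bound = 58, |C| = 40 ≤ bound (satisfied).

Step 1: Compute V_q(n, t) = Σ_{j=0}^2 C(n, j) (q−1)^j.
  j = 0: C(6,0)·(4)^0 = 1·1 = 1.
  j = 1: C(6,1)·(4)^1 = 6·4 = 24.
  j = 2: C(6,2)·(4)^2 = 15·16 = 240.
  V_q(n, t) = 1 + 24 + 240 = 265.
Step 2: q^n = 5^6 = 15625.
Step 3: Hamming bound ⌊q^n / V_q(n,t)⌋ = ⌊15625/265⌋ = 58.
Step 4: Compare |C| = 40 to 58: satisfied.
The claimed |C| lies below the Hamming bound.


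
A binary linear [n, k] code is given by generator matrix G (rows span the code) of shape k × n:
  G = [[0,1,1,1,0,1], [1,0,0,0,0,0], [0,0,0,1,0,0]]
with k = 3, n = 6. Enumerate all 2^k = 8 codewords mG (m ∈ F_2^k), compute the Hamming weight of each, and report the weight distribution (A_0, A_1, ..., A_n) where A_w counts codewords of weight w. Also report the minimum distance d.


Weight distribution: A_0 = 1, A_1 = 2, A_2 = 1, A_3 = 1, A_4 = 2, A_5 = 1. Minimum distance d = 1.

Enumerate all 2^3 = 8 messages m ∈ F_2^3.
For each, compute codeword c = mG in F_2^6, then tally its weight.
  m = 000 → c = 000000, weight = 0.
  m = 100 → c = 011101, weight = 4.
  m = 010 → c = 100000, weight = 1.
  m = 110 → c = 111101, weight = 5.
  m = 001 → c = 000100, weight = 1.
  m = 101 → c = 011001, weight = 3.
  m = 011 → c = 100100, weight = 2.
  m = 111 → c = 111001, weight = 4.
Tally weights:
  weight 0: 1 codewords.
  weight 1: 2 codewords.
  weight 2: 1 codewords.
  weight 3: 1 codewords.
  weight 4: 2 codewords.
  weight 5: 1 codewords.
Minimum distance d = smallest w > 0 with A_w > 0 = 1.
Sanity: Σ A_w = 8 = 2^3 = 8 ✓.


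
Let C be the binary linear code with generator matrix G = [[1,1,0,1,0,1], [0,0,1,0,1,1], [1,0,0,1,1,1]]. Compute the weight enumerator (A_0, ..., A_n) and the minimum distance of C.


Weight distribution: A_0 = 1, A_2 = 1, A_3 = 3, A_4 = 2, A_5 = 1. Minimum distance d = 2.

Enumerate all 2^3 = 8 messages m ∈ F_2^3.
For each, compute codeword c = mG in F_2^6, then tally its weight.
  m = 000 → c = 000000, weight = 0.
  m = 100 → c = 110101, weight = 4.
  m = 010 → c = 001011, weight = 3.
  m = 110 → c = 111110, weight = 5.
  m = 001 → c = 100111, weight = 4.
  m = 101 → c = 010010, weight = 2.
  m = 011 → c = 101100, weight = 3.
  m = 111 → c = 011001, weight = 3.
Tally weights:
  weight 0: 1 codewords.
  weight 2: 1 codewords.
  weight 3: 3 codewords.
  weight 4: 2 codewords.
  weight 5: 1 codewords.
Minimum distance d = smallest w > 0 with A_w > 0 = 2.
Sanity: Σ A_w = 8 = 2^3 = 8 ✓.


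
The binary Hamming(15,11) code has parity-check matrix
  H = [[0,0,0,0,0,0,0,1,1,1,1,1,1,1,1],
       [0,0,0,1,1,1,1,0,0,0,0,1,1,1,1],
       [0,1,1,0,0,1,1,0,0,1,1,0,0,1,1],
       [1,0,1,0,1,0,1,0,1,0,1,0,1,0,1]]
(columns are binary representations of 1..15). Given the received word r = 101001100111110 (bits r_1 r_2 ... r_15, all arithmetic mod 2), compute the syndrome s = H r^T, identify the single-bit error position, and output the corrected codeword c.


s = (1, 1, 0, 1)^T, error position = 13, corrected codeword c = 101001100111010

Compute s = H r^T mod 2 one row at a time:
  s_1 = 0 + 0 + 1 + 1 + 1 + 1 + 1 + 0 = 5 ≡ 1 (mod 2).
  s_2 = 0 + 0 + 1 + 1 + 1 + 1 + 1 + 0 = 5 ≡ 1 (mod 2).
  s_3 = 0 + 1 + 1 + 1 + 1 + 1 + 1 + 0 = 6 ≡ 0 (mod 2).
  s_4 = 1 + 1 + 0 + 1 + 0 + 1 + 1 + 0 = 5 ≡ 1 (mod 2).
s = (1, 1, 0, 1)^T — this equals column 13 of H (binary 1101), so error is at position 13.
Correct: flip bit 13 of r = 101001100111110 to get c = 101001100111010.


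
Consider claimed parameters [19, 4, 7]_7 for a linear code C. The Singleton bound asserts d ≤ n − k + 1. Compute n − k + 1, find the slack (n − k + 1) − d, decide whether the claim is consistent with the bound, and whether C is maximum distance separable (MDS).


Singleton RHS = n − k + 1 = 16, slack = 9, bound satisfied, not MDS.

Singleton bound: d ≤ n − k + 1.
Here n = 19, k = 4, so n − k + 1 = 16.
Given d = 7, check d ≤ 16: YES.
Slack = (n − k + 1) − d = 9.
The code is NOT MDS (slack = 9 > 0).
Description: the claimed parameters are [19, 4, 7]_7; such a code would be non-MDS.


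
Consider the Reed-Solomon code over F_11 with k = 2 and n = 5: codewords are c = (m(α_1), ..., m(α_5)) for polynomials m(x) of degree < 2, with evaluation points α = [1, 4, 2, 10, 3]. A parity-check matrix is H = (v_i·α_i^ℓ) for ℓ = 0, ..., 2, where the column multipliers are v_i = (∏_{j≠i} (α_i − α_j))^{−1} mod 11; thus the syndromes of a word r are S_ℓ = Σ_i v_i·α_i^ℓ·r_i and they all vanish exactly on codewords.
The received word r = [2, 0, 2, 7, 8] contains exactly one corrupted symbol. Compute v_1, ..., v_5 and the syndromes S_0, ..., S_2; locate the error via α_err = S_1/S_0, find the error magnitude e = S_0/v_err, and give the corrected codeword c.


S = (5, 10, 9), error at position 3, error magnitude e = 8, c = [2, 0, 5, 7, 8].

Step 1: column multipliers v_i = (∏_{j≠i}(α_i − α_j))^{−1} mod 11.
  i = 1 (α = 1): (1−4)(1−2)(1−10)(1−3) = (−3)·(−1)·(−9)·(−2) = 54 ≡ 10, so v_1 = 10^{−1} = 10 (mod 11).
  i = 2 (α = 4): (4−1)(4−2)(4−10)(4−3) = 3·2·(−6)·1 = −36 ≡ 8, so v_2 = 8^{−1} = 7 (mod 11).
  i = 3 (α = 2): (2−1)(2−4)(2−10)(2−3) = 1·(−2)·(−8)·(−1) = −16 ≡ 6, so v_3 = 6^{−1} = 2 (mod 11).
  i = 4 (α = 10): (10−1)(10−4)(10−2)(10−3) = 9·6·8·7 = 3024 ≡ 10, so v_4 = 10^{−1} = 10 (mod 11).
  i = 5 (α = 3): (3−1)(3−4)(3−2)(3−10) = 2·(−1)·1·(−7) = 14 ≡ 3, so v_5 = 3^{−1} = 4 (mod 11).
  v = [10, 7, 2, 10, 4].
Step 2: syndromes of r = [2, 0, 2, 7, 8] (all sums mod 11).
  S_0 = Σ v_i r_i = 10·2 + 7·0 + 2·2 + 10·7 + 4·8 = 126 ≡ 5.
  S_1 = Σ v_i α_i r_i = 10·1·2 + 7·4·0 + 2·2·2 + 10·10·7 + 4·3·8 = 824 ≡ 10.
  α_i^2 mod 11 = [1, 5, 4, 1, 9].
  S_2 = Σ v_i α_i^2 r_i = 10·1·2 + 7·5·0 + 2·4·2 + 10·1·7 + 4·9·8 = 394 ≡ 9.
  S = (5, 10, 9) ≠ 0, so r is not a codeword (an error is present).
Step 3: locate the error. For a single error e at position i, S_ℓ = v_i·e·α_i^ℓ, so α_err = S_1/S_0.
  S_0^{−1} = 5^{−1} = 9 (mod 11), so α_err = 10·9 = 90 ≡ 2 = α_3. Error position i = 3.
  Consistency check: S_2/S_1 = 9·10 = 90 ≡ 2 = α_err ✓ (single-error assumption holds).
Step 4: error magnitude e = S_0/v_3 = S_0·∏_{j≠3}(α_3 − α_j) = 5·6 = 30 ≡ 8 (mod 11).
Step 5: correct position 3: c_3 = r_3 − e = 2 − 8 ≡ 5 (mod 11). Hence c = [2, 0, 5, 7, 8].
  Check: interpolating c through the α_i gives m(x) = 10 + 3·x (degree < 2) with m(α_i) = c_i for every i, so c is indeed a codeword.


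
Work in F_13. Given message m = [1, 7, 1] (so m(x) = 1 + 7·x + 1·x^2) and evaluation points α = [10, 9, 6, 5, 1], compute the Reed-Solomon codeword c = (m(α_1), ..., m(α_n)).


c = [2, 2, 1, 9, 9]

Message polynomial: m(x) = 1 + 7·x + 1·x^2 (mod 13).
For each evaluation point α_i, compute m(α_i) mod 13:
  α_1 = 10: Horner steps 1 → 4 → 2, so m(10) = 2.
  α_2 = 9: Horner steps 1 → 3 → 2, so m(9) = 2.
  α_3 = 6: Horner steps 1 → 0 → 1, so m(6) = 1.
  α_4 = 5: Horner steps 1 → 12 → 9, so m(5) = 9.
  α_5 = 1: Horner steps 1 → 8 → 9, so m(1) = 9.
Codeword c = [2, 2, 1, 9, 9] ∈ F_13^5.


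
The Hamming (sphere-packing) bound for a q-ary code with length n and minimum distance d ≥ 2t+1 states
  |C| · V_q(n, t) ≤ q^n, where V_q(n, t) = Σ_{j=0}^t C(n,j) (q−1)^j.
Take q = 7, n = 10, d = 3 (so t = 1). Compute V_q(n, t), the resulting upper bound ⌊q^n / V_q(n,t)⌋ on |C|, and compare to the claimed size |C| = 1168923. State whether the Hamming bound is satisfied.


V_q(n, t) = 61, q^n = 282475249, Hamming bound = 4630741, |C| = 1168923 ≤ bound (satisfied).

Step 1: Compute V_q(n, t) = Σ_{j=0}^1 C(n, j) (q−1)^j.
  j = 0: C(10,0)·(6)^0 = 1·1 = 1.
  j = 1: C(10,1)·(6)^1 = 10·6 = 60.
  V_q(n, t) = 1 + 60 = 61.
Step 2: q^n = 7^10 = 282475249.
Step 3: Hamming bound ⌊q^n / V_q(n,t)⌋ = ⌊282475249/61⌋ = 4630741.
Step 4: Compare |C| = 1168923 to 4630741: satisfied.
The claimed |C| lies below the Hamming bound.


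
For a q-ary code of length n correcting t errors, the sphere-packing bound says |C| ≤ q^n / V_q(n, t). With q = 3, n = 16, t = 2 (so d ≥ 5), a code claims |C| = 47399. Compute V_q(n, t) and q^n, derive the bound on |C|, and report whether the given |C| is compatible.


V_q(n, t) = 513, q^n = 43046721, Hamming bound = 83911, |C| = 47399 ≤ bound (satisfied).

Step 1: Compute V_q(n, t) = Σ_{j=0}^2 C(n, j) (q−1)^j.
  j = 0: C(16,0)·(2)^0 = 1·1 = 1.
  j = 1: C(16,1)·(2)^1 = 16·2 = 32.
  j = 2: C(16,2)·(2)^2 = 120·4 = 480.
  V_q(n, t) = 1 + 32 + 480 = 513.
Step 2: q^n = 3^16 = 43046721.
Step 3: Hamming bound ⌊q^n / V_q(n,t)⌋ = ⌊43046721/513⌋ = 83911.
Step 4: Compare |C| = 47399 to 83911: satisfied.
The claimed |C| lies below the Hamming bound.


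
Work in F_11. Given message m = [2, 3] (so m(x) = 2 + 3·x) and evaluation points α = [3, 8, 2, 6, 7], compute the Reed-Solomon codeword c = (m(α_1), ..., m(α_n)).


c = [0, 4, 8, 9, 1]

Message polynomial: m(x) = 2 + 3·x (mod 11).
For each evaluation point α_i, compute m(α_i) mod 11:
  α_1 = 3: Horner steps 3 → 0, so m(3) = 0.
  α_2 = 8: Horner steps 3 → 4, so m(8) = 4.
  α_3 = 2: Horner steps 3 → 8, so m(2) = 8.
  α_4 = 6: Horner steps 3 → 9, so m(6) = 9.
  α_5 = 7: Horner steps 3 → 1, so m(7) = 1.
Codeword c = [0, 4, 8, 9, 1] ∈ F_11^5.


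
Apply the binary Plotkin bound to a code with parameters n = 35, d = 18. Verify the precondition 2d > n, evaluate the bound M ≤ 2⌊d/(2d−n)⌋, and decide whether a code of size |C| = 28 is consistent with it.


Plotkin bound M ≤ 36; given |C| = 28 ≤ bound (satisfied).

Check applicability: 2d = 36, n = 35.
2d − n = 1 > 0, so Plotkin applies.
Compute d/(2d−n) = 18/1 ≈ 18.0000.
⌊d/(2d−n)⌋ = 18.
Plotkin bound: M ≤ 2·18 = 36.
Given |C| = 28, check: satisfied.
This |C| is below the Plotkin bound.


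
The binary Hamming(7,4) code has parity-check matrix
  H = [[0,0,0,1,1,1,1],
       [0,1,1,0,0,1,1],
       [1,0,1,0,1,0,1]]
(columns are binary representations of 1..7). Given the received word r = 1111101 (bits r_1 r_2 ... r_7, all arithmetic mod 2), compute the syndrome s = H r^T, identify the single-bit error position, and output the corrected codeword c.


s = (1, 1, 0)^T, error position = 6, corrected codeword c = 1111111

Compute s = H r^T mod 2 one row at a time:
  s_1 = 1 + 1 + 0 + 1 = 3 ≡ 1 (mod 2).
  s_2 = 1 + 1 + 0 + 1 = 3 ≡ 1 (mod 2).
  s_3 = 1 + 1 + 1 + 1 = 4 ≡ 0 (mod 2).
s = (1, 1, 0)^T — this equals column 6 of H (binary 110), so error is at position 6.
Correct: flip bit 6 of r = 1111101 to get c = 1111111.


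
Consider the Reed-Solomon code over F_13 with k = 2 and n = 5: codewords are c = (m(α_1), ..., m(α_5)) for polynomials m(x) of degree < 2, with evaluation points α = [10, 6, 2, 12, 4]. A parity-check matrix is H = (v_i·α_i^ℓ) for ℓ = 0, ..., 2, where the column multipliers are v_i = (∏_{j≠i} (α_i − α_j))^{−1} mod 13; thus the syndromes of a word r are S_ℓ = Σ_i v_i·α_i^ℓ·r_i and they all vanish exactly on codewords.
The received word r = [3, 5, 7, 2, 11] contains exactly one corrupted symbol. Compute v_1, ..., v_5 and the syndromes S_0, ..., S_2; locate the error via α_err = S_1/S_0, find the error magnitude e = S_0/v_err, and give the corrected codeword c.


S = (6, 11, 5), error at position 5, error magnitude e = 5, c = [3, 5, 7, 2, 6].

Step 1: column multipliers v_i = (∏_{j≠i}(α_i − α_j))^{−1} mod 13.
  i = 1 (α = 10): (10−6)(10−2)(10−12)(10−4) = 4·8·(−2)·6 = −384 ≡ 6, so v_1 = 6^{−1} = 11 (mod 13).
  i = 2 (α = 6): (6−10)(6−2)(6−12)(6−4) = (−4)·4·(−6)·2 = 192 ≡ 10, so v_2 = 10^{−1} = 4 (mod 13).
  i = 3 (α = 2): (2−10)(2−6)(2−12)(2−4) = (−8)·(−4)·(−10)·(−2) = 640 ≡ 3, so v_3 = 3^{−1} = 9 (mod 13).
  i = 4 (α = 12): (12−10)(12−6)(12−2)(12−4) = 2·6·10·8 = 960 ≡ 11, so v_4 = 11^{−1} = 6 (mod 13).
  i = 5 (α = 4): (4−10)(4−6)(4−2)(4−12) = (−6)·(−2)·2·(−8) = −192 ≡ 3, so v_5 = 3^{−1} = 9 (mod 13).
  v = [11, 4, 9, 6, 9].
Step 2: syndromes of r = [3, 5, 7, 2, 11] (all sums mod 13).
  S_0 = Σ v_i r_i = 11·3 + 4·5 + 9·7 + 6·2 + 9·11 = 227 ≡ 6.
  S_1 = Σ v_i α_i r_i = 11·10·3 + 4·6·5 + 9·2·7 + 6·12·2 + 9·4·11 = 1116 ≡ 11.
  α_i^2 mod 13 = [9, 10, 4, 1, 3].
  S_2 = Σ v_i α_i^2 r_i = 11·9·3 + 4·10·5 + 9·4·7 + 6·1·2 + 9·3·11 = 1058 ≡ 5.
  S = (6, 11, 5) ≠ 0, so r is not a codeword (an error is present).
Step 3: locate the error. For a single error e at position i, S_ℓ = v_i·e·α_i^ℓ, so α_err = S_1/S_0.
  S_0^{−1} = 6^{−1} = 11 (mod 13), so α_err = 11·11 = 121 ≡ 4 = α_5. Error position i = 5.
  Consistency check: S_2/S_1 = 5·6 = 30 ≡ 4 = α_err ✓ (single-error assumption holds).
Step 4: error magnitude e = S_0/v_5 = S_0·∏_{j≠5}(α_5 − α_j) = 6·3 = 18 ≡ 5 (mod 13).
Step 5: correct position 5: c_5 = r_5 − e = 11 − 5 ≡ 6 (mod 13). Hence c = [3, 5, 7, 2, 6].
  Check: interpolating c through the α_i gives m(x) = 8 + 6·x (degree < 2) with m(α_i) = c_i for every i, so c is indeed a codeword.


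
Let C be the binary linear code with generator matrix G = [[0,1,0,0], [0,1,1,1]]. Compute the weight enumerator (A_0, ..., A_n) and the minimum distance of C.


Weight distribution: A_0 = 1, A_1 = 1, A_2 = 1, A_3 = 1. Minimum distance d = 1.

Enumerate all 2^2 = 4 messages m ∈ F_2^2.
For each, compute codeword c = mG in F_2^4, then tally its weight.
  m = 00 → c = 0000, weight = 0.
  m = 10 → c = 0100, weight = 1.
  m = 01 → c = 0111, weight = 3.
  m = 11 → c = 0011, weight = 2.
Tally weights:
  weight 0: 1 codewords.
  weight 1: 1 codewords.
  weight 2: 1 codewords.
  weight 3: 1 codewords.
Minimum distance d = smallest w > 0 with A_w > 0 = 1.
Sanity: Σ A_w = 4 = 2^2 = 4 ✓.


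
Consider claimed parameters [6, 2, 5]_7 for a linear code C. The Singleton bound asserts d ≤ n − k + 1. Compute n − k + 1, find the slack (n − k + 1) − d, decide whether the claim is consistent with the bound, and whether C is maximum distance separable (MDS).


Singleton RHS = n − k + 1 = 5, slack = 0, bound satisfied, MDS.

Singleton bound: d ≤ n − k + 1.
Here n = 6, k = 2, so n − k + 1 = 5.
Given d = 5, check d ≤ 5: YES.
Slack = (n − k + 1) − d = 0.
The code is MDS (slack = 0).
Description: the claimed parameters are [6, 2, 5]_7; such a code would be MDS (meets Singleton bound).


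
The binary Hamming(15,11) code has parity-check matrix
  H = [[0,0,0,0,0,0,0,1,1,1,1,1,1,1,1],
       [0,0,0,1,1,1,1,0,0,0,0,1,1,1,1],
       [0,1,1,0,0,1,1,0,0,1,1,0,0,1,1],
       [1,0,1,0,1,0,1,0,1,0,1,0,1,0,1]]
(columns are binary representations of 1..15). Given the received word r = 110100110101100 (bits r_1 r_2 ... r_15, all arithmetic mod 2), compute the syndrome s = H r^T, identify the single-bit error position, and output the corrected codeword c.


s = (0, 0, 1, 1)^T, error position = 3, corrected codeword c = 111100110101100

Compute s = H r^T mod 2 one row at a time:
  s_1 = 1 + 0 + 1 + 0 + 1 + 1 + 0 + 0 = 4 ≡ 0 (mod 2).
  s_2 = 1 + 0 + 0 + 1 + 1 + 1 + 0 + 0 = 4 ≡ 0 (mod 2).
  s_3 = 1 + 0 + 0 + 1 + 1 + 0 + 0 + 0 = 3 ≡ 1 (mod 2).
  s_4 = 1 + 0 + 0 + 1 + 0 + 0 + 1 + 0 = 3 ≡ 1 (mod 2).
s = (0, 0, 1, 1)^T — this equals column 3 of H (binary 0011), so error is at position 3.
Correct: flip bit 3 of r = 110100110101100 to get c = 111100110101100.


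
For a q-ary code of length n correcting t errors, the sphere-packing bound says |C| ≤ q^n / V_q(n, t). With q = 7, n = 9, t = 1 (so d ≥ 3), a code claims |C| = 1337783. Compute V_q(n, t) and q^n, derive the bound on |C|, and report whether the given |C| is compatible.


V_q(n, t) = 55, q^n = 40353607, Hamming bound = 733701, |C| = 1337783 > bound (violated).

Step 1: Compute V_q(n, t) = Σ_{j=0}^1 C(n, j) (q−1)^j.
  j = 0: C(9,0)·(6)^0 = 1·1 = 1.
  j = 1: C(9,1)·(6)^1 = 9·6 = 54.
  V_q(n, t) = 1 + 54 = 55.
Step 2: q^n = 7^9 = 40353607.
Step 3: Hamming bound ⌊q^n / V_q(n,t)⌋ = ⌊40353607/55⌋ = 733701.
Step 4: Compare |C| = 1337783 to 733701: violated.
The claimed |C| lies above the Hamming bound, so no 7-ary code of length 9 with d ≥ 3 can have 1337783 codewords.
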